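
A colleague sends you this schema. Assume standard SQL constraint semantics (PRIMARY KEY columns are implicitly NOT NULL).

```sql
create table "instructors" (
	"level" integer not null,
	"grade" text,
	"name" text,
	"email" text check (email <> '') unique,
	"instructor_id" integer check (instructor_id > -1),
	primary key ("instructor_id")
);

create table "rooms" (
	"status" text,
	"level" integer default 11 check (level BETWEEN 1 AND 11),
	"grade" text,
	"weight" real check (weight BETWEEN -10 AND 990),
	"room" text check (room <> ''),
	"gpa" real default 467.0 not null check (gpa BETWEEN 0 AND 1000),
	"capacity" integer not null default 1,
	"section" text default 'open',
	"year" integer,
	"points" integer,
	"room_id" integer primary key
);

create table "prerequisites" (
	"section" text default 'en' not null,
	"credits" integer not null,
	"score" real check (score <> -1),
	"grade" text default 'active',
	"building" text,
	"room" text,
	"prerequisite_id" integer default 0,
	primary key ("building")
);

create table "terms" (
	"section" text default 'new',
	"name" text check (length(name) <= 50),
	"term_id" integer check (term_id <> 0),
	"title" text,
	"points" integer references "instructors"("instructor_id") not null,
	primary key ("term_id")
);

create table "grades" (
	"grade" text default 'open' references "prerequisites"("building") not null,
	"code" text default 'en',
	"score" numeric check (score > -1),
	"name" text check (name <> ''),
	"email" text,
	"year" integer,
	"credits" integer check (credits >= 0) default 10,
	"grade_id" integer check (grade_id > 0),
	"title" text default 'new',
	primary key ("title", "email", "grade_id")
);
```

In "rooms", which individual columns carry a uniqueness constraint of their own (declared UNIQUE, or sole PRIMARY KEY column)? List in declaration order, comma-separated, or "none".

- status: no UNIQUE or single-column PK constraint.
- level: no UNIQUE or single-column PK constraint.
- grade: no UNIQUE or single-column PK constraint.
- weight: no UNIQUE or single-column PK constraint.
- room: no UNIQUE or single-column PK constraint.
- gpa: no UNIQUE or single-column PK constraint.
- capacity: no UNIQUE or single-column PK constraint.
- section: no UNIQUE or single-column PK constraint.
- year: no UNIQUE or single-column PK constraint.
- points: no UNIQUE or single-column PK constraint.
- room_id: single-column PRIMARY KEY → unique.

room_id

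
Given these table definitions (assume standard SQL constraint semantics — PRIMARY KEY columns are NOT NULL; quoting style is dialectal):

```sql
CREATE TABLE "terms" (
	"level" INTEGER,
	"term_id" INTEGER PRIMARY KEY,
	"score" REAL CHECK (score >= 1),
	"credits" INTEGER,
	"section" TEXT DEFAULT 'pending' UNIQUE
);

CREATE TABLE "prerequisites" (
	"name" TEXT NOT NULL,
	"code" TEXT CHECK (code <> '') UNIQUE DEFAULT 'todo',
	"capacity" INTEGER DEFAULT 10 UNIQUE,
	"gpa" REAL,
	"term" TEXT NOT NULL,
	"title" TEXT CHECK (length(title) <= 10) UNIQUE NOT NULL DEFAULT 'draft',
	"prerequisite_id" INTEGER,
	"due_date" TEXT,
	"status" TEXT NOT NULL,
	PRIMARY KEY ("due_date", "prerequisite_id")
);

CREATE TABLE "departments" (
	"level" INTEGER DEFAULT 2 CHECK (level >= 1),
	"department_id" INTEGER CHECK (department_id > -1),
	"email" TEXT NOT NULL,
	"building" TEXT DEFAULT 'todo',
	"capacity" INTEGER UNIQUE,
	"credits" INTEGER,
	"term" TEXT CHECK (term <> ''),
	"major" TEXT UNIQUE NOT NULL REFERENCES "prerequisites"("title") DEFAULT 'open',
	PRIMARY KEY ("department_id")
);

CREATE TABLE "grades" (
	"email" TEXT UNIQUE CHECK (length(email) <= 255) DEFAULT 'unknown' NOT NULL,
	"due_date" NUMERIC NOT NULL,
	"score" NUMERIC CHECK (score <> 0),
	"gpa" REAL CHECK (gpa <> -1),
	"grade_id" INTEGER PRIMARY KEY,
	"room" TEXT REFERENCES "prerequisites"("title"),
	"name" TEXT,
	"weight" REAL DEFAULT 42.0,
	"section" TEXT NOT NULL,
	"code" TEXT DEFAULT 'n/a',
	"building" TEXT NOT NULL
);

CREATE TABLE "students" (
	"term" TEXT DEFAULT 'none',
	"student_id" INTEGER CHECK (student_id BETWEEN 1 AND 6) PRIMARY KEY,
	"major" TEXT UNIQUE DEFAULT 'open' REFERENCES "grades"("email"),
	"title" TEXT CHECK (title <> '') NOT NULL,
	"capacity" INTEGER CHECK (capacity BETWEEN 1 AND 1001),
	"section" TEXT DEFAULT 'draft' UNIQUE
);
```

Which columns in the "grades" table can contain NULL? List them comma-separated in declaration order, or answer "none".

- email: declared NOT NULL → not nullable.
- due_date: declared NOT NULL → not nullable.
- score: CHECK does not forbid NULL (a CHECK constraint passes when its expression is NULL) → nullable.
- gpa: CHECK does not forbid NULL (a CHECK constraint passes when its expression is NULL) → nullable.
- grade_id: part of the PRIMARY KEY, which implies NOT NULL → not nullable.
- room: a foreign key column may be NULL unless separately constrained → nullable.
- name: no NOT NULL constraint applies → nullable.
- weight: DEFAULT only fills an omitted column; an explicit NULL is still allowed → nullable.
- section: declared NOT NULL → not nullable.
- code: DEFAULT only fills an omitted column; an explicit NULL is still allowed → nullable.
- building: declared NOT NULL → not nullable.

score, gpa, room, name, weight, code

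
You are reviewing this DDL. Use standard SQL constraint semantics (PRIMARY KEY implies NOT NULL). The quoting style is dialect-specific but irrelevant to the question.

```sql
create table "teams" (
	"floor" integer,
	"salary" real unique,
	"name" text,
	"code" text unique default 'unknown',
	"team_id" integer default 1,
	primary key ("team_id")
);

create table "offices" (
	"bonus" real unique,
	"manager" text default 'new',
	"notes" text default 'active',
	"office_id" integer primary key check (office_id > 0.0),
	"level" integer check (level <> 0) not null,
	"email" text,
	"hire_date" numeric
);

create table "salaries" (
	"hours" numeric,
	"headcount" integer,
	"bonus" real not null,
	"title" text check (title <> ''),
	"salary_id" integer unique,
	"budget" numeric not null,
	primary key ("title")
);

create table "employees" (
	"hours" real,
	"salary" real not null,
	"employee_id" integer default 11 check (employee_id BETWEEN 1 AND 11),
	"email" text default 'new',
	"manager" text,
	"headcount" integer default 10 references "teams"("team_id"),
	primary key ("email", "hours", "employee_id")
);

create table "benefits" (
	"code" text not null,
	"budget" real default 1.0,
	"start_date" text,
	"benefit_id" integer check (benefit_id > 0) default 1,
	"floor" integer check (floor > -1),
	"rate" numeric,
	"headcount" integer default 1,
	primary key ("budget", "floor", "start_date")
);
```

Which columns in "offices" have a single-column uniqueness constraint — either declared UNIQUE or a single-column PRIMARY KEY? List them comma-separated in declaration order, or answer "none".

bonus, office_id

- bonus: declared UNIQUE → unique.
- manager: no UNIQUE or single-column PK constraint.
- notes: no UNIQUE or single-column PK constraint.
- office_id: single-column PRIMARY KEY → unique.
- level: no UNIQUE or single-column PK constraint.
- email: no UNIQUE or single-column PK constraint.
- hire_date: no UNIQUE or single-column PK constraint.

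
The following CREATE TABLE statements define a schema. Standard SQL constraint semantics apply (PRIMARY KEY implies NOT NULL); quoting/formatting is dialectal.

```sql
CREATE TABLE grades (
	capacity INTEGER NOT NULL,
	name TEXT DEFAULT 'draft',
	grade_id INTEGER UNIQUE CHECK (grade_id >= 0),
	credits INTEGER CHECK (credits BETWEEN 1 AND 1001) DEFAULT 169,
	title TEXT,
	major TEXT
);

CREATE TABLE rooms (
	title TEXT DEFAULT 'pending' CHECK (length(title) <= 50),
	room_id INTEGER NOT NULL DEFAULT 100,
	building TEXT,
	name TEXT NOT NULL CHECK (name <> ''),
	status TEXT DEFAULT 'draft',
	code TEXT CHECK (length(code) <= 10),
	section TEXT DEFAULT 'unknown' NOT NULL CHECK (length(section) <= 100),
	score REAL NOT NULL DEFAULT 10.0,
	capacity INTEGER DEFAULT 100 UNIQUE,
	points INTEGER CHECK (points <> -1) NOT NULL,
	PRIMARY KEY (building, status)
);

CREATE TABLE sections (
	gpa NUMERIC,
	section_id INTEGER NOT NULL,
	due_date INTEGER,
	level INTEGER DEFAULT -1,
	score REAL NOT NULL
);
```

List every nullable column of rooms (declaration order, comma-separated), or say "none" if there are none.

- title: CHECK does not forbid NULL (a CHECK constraint passes when its expression is NULL) → nullable.
- room_id: declared NOT NULL → not nullable.
- building: part of the PRIMARY KEY, which implies NOT NULL → not nullable.
- name: declared NOT NULL → not nullable.
- status: part of the PRIMARY KEY, which implies NOT NULL → not nullable.
- code: CHECK does not forbid NULL (a CHECK constraint passes when its expression is NULL) → nullable.
- section: declared NOT NULL → not nullable.
- score: declared NOT NULL → not nullable.
- capacity: UNIQUE does not imply NOT NULL → nullable.
- points: declared NOT NULL → not nullable.

title, code, capacity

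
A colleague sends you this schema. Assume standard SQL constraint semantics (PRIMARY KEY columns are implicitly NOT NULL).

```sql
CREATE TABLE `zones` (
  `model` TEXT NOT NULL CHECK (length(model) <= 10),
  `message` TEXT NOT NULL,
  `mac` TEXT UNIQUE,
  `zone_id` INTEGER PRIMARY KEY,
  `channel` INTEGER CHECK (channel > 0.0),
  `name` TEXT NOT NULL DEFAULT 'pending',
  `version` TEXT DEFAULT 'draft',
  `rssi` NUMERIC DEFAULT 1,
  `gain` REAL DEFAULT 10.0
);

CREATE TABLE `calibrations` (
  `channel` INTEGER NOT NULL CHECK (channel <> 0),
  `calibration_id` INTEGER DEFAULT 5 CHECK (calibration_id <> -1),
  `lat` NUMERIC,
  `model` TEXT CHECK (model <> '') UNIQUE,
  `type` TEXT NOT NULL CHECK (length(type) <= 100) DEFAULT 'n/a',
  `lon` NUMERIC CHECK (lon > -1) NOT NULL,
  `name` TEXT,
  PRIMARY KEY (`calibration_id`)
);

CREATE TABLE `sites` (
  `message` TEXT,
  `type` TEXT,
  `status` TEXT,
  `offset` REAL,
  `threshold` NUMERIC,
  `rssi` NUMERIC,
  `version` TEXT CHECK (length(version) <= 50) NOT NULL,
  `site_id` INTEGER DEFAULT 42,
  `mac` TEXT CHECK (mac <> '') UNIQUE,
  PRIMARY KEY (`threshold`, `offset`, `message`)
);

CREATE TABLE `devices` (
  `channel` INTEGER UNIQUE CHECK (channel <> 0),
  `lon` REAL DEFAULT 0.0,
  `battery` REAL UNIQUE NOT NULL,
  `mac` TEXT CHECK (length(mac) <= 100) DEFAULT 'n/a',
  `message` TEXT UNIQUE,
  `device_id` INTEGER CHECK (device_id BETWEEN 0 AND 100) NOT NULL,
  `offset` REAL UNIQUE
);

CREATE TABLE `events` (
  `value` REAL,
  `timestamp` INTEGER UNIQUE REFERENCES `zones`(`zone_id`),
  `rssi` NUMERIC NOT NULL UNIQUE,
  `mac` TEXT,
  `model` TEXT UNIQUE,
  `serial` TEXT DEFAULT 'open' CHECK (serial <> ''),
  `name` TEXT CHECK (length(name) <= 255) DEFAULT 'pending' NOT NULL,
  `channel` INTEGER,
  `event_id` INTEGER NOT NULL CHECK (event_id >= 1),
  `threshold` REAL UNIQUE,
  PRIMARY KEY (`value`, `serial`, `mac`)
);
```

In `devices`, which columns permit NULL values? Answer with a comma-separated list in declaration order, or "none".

channel, lon, mac, message, offset

- channel: CHECK does not forbid NULL (a CHECK constraint passes when its expression is NULL) → nullable.
- lon: DEFAULT only fills an omitted column; an explicit NULL is still allowed → nullable.
- battery: declared NOT NULL → not nullable.
- mac: CHECK does not forbid NULL (a CHECK constraint passes when its expression is NULL) → nullable.
- message: UNIQUE does not imply NOT NULL → nullable.
- device_id: declared NOT NULL → not nullable.
- offset: UNIQUE does not imply NOT NULL → nullable.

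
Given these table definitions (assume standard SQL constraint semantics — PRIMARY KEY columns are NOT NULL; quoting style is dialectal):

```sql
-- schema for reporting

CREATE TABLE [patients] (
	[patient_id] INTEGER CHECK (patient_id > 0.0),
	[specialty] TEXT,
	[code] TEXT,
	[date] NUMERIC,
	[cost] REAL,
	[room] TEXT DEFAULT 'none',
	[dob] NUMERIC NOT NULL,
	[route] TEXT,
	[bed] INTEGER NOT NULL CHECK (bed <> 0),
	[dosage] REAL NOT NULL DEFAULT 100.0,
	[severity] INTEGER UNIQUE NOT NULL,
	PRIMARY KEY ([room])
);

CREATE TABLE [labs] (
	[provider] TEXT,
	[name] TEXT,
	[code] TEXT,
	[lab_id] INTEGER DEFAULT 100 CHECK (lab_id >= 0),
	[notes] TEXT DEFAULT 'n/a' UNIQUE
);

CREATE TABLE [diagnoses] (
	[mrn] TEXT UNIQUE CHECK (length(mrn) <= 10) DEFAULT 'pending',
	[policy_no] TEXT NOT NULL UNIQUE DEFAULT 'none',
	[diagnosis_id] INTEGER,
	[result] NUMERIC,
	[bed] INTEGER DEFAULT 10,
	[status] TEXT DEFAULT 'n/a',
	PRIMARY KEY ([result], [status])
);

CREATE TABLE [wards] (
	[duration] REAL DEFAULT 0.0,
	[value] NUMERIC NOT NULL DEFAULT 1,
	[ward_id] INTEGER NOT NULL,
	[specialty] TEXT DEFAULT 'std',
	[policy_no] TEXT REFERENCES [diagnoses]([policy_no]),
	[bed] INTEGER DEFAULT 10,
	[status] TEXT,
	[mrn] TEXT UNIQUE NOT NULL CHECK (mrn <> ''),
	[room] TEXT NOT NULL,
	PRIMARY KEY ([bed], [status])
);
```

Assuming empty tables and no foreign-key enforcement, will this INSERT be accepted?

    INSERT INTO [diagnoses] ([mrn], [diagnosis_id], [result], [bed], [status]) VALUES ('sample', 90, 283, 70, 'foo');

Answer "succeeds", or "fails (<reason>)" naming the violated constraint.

succeeds

NOT NULL columns: policy_no defaults to 'none'; result is supplied; status is supplied.
CHECK constraints: 'sample' satisfies (length(mrn) <= 10).
No constraint is violated.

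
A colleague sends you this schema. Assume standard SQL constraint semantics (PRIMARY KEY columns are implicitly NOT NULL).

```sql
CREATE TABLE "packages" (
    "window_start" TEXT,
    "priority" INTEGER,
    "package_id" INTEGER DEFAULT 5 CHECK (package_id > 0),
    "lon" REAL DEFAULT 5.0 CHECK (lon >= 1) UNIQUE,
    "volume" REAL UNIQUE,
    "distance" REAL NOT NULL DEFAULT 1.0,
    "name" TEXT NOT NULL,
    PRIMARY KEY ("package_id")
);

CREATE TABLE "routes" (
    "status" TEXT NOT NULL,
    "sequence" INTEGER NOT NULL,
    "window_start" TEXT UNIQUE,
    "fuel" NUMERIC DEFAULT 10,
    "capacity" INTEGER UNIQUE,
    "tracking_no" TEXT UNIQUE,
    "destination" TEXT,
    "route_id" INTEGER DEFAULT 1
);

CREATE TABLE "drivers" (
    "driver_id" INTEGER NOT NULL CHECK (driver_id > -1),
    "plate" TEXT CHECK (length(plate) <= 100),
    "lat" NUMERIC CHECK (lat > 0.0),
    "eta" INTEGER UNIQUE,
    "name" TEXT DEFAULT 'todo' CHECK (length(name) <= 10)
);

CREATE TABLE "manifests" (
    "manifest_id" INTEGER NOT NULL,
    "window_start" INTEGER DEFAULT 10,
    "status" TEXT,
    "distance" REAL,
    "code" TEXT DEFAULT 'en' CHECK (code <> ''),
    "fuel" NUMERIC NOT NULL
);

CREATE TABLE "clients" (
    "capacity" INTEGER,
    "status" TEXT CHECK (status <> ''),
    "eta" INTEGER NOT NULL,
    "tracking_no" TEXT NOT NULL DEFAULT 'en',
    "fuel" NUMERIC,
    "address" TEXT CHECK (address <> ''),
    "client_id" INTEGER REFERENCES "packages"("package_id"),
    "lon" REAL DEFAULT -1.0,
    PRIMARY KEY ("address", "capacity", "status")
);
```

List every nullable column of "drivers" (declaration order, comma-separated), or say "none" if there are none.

plate, lat, eta, name

- driver_id: declared NOT NULL → not nullable.
- plate: CHECK does not forbid NULL (a CHECK constraint passes when its expression is NULL) → nullable.
- lat: CHECK does not forbid NULL (a CHECK constraint passes when its expression is NULL) → nullable.
- eta: UNIQUE does not imply NOT NULL → nullable.
- name: CHECK does not forbid NULL (a CHECK constraint passes when its expression is NULL) → nullable.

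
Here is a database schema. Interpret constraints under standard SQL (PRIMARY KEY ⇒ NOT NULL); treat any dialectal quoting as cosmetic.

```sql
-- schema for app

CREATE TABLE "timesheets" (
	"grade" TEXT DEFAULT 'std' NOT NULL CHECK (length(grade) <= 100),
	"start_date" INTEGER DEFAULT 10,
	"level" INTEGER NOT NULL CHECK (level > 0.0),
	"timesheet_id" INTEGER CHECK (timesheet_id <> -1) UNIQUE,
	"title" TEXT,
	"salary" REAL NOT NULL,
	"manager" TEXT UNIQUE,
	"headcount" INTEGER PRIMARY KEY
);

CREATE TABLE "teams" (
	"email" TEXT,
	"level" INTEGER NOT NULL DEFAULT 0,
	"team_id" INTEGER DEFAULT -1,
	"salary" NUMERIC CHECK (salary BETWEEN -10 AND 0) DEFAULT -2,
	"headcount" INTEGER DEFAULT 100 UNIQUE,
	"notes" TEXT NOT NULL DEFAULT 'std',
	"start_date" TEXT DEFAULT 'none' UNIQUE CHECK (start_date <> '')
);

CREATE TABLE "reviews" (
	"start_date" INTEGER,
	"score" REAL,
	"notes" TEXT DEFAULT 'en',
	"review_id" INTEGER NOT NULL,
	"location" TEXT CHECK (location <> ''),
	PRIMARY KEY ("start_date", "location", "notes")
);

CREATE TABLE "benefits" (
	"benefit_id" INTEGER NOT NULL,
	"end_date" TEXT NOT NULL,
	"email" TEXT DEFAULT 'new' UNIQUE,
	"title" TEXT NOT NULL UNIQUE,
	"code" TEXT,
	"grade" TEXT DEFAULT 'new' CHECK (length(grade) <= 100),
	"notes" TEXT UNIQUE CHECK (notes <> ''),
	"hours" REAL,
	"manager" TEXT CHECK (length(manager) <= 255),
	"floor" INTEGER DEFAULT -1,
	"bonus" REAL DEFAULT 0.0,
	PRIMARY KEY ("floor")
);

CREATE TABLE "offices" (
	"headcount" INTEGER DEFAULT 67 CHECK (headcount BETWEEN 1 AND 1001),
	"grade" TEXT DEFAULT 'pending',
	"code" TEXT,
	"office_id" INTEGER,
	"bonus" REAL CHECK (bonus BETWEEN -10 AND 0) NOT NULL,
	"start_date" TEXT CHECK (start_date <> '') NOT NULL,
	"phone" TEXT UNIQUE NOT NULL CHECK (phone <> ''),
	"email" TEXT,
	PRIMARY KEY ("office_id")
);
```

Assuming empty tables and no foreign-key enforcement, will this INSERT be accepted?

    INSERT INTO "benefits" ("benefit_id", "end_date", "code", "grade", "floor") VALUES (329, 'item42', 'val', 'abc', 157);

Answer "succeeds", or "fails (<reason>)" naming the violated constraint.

title is omitted from the column list and has no DEFAULT, so it would receive NULL.
But title is declared NOT NULL.

fails (NOT NULL on title)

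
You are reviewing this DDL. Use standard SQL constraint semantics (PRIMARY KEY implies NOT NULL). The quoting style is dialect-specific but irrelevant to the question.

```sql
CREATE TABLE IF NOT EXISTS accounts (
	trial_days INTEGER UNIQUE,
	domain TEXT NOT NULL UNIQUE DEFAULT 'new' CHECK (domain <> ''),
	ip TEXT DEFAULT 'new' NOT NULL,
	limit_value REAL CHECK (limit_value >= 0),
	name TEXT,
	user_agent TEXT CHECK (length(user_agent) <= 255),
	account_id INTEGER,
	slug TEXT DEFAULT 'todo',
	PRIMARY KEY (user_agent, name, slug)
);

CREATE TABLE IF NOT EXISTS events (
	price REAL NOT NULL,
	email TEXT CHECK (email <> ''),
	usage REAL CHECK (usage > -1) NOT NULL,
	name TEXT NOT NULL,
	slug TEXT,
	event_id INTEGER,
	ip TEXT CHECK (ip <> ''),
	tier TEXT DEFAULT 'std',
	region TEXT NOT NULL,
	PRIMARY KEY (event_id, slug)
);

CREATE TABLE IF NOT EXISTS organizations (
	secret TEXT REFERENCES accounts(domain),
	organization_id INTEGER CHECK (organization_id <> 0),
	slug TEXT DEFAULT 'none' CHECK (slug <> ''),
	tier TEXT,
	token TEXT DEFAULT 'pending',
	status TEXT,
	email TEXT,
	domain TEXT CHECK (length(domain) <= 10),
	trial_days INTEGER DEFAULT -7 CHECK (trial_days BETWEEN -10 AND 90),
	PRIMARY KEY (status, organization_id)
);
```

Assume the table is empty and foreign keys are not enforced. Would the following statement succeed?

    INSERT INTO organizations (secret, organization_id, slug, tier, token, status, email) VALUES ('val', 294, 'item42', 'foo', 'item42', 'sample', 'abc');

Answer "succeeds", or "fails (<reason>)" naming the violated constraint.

NOT NULL columns: organization_id is supplied; status is supplied.
CHECK constraints: 294 satisfies (organization_id <> 0); 'item42' satisfies (slug <> '').
No constraint is violated.

succeeds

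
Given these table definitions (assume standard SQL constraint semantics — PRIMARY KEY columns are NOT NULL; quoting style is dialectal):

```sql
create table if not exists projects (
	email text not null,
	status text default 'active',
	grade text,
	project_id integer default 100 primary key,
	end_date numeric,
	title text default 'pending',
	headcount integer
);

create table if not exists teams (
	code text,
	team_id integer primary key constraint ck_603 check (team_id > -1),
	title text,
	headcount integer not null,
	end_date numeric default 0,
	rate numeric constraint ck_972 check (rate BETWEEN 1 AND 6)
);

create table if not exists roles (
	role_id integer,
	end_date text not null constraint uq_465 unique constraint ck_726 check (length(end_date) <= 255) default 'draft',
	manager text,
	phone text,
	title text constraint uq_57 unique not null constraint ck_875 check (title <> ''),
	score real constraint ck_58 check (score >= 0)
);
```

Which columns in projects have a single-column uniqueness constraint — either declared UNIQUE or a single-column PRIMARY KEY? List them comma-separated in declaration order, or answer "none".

- email: no UNIQUE or single-column PK constraint.
- status: no UNIQUE or single-column PK constraint.
- grade: no UNIQUE or single-column PK constraint.
- project_id: single-column PRIMARY KEY → unique.
- end_date: no UNIQUE or single-column PK constraint.
- title: no UNIQUE or single-column PK constraint.
- headcount: no UNIQUE or single-column PK constraint.

project_id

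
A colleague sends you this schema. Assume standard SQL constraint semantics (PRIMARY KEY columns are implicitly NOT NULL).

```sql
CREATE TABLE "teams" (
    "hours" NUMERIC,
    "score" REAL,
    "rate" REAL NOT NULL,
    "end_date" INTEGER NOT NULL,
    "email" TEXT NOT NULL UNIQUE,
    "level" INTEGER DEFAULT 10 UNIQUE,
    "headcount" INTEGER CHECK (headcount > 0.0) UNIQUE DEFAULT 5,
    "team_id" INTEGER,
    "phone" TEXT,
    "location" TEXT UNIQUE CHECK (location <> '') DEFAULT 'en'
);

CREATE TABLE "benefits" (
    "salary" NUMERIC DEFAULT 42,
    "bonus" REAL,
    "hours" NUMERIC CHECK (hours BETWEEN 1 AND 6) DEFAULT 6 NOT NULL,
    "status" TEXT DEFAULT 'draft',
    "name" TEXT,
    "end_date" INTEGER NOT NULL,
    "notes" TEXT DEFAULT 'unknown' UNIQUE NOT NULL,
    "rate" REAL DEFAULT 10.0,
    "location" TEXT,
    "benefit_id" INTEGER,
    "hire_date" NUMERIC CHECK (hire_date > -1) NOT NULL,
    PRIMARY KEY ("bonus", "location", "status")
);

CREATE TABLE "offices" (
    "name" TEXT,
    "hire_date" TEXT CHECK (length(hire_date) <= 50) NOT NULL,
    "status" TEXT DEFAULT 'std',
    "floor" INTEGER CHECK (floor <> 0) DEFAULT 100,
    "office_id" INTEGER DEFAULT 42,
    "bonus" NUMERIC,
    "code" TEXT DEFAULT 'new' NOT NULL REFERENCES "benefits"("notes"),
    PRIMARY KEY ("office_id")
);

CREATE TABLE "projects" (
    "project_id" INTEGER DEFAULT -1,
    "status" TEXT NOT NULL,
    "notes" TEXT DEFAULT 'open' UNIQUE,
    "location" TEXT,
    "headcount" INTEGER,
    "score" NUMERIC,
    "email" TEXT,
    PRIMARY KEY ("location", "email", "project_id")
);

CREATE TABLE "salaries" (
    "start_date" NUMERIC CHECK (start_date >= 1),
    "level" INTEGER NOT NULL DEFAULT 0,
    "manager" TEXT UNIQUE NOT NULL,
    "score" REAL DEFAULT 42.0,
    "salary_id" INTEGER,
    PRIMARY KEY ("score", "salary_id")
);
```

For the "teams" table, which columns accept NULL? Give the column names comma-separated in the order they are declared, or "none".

- hours: no NOT NULL constraint applies → nullable.
- score: no NOT NULL constraint applies → nullable.
- rate: declared NOT NULL → not nullable.
- end_date: declared NOT NULL → not nullable.
- email: declared NOT NULL → not nullable.
- level: UNIQUE does not imply NOT NULL → nullable.
- headcount: CHECK does not forbid NULL (a CHECK constraint passes when its expression is NULL) → nullable.
- team_id: no NOT NULL constraint applies → nullable.
- phone: no NOT NULL constraint applies → nullable.
- location: CHECK does not forbid NULL (a CHECK constraint passes when its expression is NULL) → nullable.

hours, score, level, headcount, team_id, phone, location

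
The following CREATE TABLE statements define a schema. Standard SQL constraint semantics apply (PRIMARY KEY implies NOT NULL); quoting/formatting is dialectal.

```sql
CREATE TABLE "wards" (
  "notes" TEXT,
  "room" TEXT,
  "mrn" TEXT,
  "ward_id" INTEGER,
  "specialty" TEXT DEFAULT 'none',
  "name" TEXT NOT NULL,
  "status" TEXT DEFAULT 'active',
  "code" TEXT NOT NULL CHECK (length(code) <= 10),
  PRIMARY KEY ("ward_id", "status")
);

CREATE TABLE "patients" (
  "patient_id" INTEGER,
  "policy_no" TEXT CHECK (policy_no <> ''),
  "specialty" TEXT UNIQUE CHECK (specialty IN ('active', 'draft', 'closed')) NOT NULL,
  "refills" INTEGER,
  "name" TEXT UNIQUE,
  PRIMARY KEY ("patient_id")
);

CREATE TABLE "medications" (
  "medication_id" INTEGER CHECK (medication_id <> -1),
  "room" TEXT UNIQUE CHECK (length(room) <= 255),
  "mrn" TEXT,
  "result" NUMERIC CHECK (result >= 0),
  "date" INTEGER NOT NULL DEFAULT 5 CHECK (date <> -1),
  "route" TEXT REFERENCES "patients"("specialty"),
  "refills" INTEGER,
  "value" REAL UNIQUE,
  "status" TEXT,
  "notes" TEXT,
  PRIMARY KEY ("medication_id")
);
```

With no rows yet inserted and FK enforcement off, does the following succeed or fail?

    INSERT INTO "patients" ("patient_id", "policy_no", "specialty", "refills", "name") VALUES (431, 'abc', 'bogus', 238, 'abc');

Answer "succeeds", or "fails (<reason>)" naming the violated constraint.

The value 'bogus' for specialty violates CHECK (specialty IN ('active', 'draft', 'closed')).

fails (CHECK on specialty)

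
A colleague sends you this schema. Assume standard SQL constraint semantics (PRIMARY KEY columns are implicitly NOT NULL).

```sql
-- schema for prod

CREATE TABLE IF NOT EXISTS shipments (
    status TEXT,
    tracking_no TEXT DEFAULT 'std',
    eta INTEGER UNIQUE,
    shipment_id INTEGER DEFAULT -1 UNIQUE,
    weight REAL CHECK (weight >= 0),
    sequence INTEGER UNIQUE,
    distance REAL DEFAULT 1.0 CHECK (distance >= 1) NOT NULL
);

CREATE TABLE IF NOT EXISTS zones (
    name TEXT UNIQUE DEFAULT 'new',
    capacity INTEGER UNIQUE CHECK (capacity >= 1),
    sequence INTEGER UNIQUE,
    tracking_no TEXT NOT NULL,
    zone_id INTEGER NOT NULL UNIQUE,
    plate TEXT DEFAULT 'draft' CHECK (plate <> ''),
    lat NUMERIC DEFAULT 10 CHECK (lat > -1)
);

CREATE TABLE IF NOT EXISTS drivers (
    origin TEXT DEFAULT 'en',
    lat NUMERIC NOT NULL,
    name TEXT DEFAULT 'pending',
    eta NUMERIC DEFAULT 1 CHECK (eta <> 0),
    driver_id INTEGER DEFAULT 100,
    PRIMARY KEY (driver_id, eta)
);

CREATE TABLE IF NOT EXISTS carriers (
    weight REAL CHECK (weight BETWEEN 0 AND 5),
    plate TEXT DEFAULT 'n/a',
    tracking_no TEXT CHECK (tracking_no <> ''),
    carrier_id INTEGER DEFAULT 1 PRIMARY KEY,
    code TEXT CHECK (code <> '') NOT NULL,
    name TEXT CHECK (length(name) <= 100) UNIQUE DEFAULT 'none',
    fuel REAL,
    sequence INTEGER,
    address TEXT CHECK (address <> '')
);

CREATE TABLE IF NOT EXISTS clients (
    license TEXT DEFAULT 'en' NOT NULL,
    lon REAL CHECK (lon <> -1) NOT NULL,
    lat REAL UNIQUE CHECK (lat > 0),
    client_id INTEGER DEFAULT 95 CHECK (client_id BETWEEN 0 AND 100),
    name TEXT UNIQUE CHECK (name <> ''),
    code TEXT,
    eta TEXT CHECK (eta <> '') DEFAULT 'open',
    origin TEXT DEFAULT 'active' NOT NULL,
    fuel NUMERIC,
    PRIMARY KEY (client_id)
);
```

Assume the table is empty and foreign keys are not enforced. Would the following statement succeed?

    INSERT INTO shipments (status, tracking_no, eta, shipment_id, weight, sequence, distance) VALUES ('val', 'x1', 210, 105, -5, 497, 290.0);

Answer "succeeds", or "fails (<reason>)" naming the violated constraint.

fails (CHECK on weight)

The value -5 for weight violates CHECK (weight >= 0).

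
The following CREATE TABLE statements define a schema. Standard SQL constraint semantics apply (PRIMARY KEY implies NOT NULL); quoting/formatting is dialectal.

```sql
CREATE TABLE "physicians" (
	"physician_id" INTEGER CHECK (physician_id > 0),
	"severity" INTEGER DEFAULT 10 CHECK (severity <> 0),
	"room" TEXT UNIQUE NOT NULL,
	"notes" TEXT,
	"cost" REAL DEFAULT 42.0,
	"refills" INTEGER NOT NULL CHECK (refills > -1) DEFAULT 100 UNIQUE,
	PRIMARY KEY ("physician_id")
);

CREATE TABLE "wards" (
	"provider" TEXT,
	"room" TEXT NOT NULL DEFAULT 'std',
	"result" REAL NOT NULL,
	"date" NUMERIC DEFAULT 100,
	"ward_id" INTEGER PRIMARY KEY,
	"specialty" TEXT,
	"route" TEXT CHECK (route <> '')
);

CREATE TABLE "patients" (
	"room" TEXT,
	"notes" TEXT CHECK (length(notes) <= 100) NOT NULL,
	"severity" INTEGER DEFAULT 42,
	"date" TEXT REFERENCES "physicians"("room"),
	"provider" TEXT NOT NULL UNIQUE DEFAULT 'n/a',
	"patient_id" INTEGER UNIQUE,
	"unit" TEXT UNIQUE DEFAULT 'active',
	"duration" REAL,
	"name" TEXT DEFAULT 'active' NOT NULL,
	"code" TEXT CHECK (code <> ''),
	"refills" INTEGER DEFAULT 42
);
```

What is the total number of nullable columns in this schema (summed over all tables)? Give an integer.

physicians: 3 nullable (severity, notes, cost — PK (physician_id) and explicit NOT NULL columns excluded).
wards: 4 nullable (provider, date, specialty, route — PK (ward_id) and explicit NOT NULL columns excluded).
patients: 8 nullable (room, severity, date, patient_id, unit, duration, code, refills — PK none and explicit NOT NULL columns excluded).
Total: 3 + 4 + 8 = 15.

15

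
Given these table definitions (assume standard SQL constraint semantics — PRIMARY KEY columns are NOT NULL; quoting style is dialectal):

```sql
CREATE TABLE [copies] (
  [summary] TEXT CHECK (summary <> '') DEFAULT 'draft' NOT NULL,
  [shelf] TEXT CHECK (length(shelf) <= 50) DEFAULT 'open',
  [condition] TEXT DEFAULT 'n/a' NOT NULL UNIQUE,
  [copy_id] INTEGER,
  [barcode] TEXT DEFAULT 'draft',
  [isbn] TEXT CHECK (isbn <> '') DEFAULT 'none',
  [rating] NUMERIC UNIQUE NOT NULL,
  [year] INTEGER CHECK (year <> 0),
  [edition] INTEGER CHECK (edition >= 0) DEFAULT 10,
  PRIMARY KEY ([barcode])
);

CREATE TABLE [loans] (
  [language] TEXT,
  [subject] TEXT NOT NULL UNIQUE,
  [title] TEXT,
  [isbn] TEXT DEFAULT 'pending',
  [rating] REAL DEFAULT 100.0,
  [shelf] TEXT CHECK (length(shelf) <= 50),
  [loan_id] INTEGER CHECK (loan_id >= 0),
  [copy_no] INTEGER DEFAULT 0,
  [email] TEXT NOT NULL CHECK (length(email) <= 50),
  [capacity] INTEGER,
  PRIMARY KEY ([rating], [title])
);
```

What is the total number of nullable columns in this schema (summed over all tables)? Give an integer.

copies: 5 nullable (shelf, copy_id, isbn, year, edition — PK (barcode) and explicit NOT NULL columns excluded).
loans: 6 nullable (language, isbn, shelf, loan_id, copy_no, capacity — PK (rating, title) and explicit NOT NULL columns excluded).
Total: 5 + 6 = 11.

11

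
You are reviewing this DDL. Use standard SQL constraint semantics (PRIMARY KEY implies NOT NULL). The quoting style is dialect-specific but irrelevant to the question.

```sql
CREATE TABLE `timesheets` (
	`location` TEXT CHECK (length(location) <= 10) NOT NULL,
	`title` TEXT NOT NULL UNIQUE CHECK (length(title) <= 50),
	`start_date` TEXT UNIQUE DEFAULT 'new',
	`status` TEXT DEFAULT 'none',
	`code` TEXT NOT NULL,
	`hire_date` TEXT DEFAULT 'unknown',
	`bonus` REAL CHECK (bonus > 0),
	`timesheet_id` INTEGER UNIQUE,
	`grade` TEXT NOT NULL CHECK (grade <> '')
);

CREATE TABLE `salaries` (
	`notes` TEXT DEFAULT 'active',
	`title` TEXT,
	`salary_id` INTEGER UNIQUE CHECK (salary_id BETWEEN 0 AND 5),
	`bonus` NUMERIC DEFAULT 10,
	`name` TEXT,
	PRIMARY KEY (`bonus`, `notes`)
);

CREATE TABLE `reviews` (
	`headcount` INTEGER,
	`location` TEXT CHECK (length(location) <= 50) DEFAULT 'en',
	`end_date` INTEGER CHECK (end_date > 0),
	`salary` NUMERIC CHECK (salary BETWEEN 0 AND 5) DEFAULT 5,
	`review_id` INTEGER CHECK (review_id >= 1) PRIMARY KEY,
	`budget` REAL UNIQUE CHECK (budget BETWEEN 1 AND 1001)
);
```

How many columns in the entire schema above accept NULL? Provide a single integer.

timesheets: 5 nullable (start_date, status, hire_date, bonus, timesheet_id — PK none and explicit NOT NULL columns excluded).
salaries: 3 nullable (title, salary_id, name — PK (bonus, notes) and explicit NOT NULL columns excluded).
reviews: 5 nullable (headcount, location, end_date, salary, budget — PK (review_id) and explicit NOT NULL columns excluded).
Total: 5 + 3 + 5 = 13.

13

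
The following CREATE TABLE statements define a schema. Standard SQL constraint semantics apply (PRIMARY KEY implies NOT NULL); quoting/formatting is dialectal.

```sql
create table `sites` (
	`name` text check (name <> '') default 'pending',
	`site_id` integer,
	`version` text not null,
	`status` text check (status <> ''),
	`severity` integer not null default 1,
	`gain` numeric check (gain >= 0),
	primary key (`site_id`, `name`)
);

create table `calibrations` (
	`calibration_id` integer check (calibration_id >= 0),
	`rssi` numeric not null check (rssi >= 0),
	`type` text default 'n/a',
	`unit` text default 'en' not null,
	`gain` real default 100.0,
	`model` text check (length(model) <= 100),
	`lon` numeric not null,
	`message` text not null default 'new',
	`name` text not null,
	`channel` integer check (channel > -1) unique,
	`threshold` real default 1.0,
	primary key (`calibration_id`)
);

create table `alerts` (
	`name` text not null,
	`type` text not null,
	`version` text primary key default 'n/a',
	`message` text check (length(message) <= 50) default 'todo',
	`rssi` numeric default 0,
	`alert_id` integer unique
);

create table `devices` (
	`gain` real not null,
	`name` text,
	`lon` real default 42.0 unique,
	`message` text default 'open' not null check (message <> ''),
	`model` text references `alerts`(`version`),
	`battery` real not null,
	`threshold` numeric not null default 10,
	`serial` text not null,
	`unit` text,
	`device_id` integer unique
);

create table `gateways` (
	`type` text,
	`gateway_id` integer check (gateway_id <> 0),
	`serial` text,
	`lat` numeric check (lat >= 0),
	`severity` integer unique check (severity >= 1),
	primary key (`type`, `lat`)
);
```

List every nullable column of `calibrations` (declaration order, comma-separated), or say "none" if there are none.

type, gain, model, channel, threshold

- calibration_id: part of the PRIMARY KEY, which implies NOT NULL → not nullable.
- rssi: declared NOT NULL → not nullable.
- type: DEFAULT only fills an omitted column; an explicit NULL is still allowed → nullable.
- unit: declared NOT NULL → not nullable.
- gain: DEFAULT only fills an omitted column; an explicit NULL is still allowed → nullable.
- model: CHECK does not forbid NULL (a CHECK constraint passes when its expression is NULL) → nullable.
- lon: declared NOT NULL → not nullable.
- message: declared NOT NULL → not nullable.
- name: declared NOT NULL → not nullable.
- channel: CHECK does not forbid NULL (a CHECK constraint passes when its expression is NULL) → nullable.
- threshold: DEFAULT only fills an omitted column; an explicit NULL is still allowed → nullable.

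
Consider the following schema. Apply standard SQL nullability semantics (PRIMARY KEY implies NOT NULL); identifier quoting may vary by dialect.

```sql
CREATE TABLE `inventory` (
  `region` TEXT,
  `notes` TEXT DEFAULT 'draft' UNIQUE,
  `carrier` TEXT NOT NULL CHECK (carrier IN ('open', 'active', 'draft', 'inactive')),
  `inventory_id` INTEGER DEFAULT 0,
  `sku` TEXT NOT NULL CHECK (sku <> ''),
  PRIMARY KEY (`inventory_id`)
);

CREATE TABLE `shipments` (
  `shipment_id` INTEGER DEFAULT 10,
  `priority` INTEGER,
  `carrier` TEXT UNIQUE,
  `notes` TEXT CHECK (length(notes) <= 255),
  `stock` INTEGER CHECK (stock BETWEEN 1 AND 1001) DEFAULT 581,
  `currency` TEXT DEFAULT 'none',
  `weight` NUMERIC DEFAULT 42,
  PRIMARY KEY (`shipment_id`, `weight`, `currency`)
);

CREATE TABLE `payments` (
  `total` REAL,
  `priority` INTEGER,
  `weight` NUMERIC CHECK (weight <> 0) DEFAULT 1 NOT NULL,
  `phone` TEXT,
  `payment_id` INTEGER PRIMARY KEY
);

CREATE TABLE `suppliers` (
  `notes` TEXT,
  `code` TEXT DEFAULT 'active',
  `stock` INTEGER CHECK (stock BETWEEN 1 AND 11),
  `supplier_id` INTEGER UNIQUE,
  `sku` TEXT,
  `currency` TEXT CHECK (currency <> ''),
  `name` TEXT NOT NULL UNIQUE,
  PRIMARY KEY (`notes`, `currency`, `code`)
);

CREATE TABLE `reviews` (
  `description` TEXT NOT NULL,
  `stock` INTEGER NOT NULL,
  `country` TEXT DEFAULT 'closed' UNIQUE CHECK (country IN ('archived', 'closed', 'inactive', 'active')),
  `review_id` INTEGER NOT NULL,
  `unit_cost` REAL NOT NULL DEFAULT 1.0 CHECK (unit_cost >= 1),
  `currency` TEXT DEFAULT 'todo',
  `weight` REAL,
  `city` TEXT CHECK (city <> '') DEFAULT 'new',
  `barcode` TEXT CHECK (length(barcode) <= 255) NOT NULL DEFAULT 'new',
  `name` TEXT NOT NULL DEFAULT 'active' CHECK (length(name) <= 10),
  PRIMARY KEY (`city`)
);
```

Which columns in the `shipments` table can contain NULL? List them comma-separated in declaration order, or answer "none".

- shipment_id: part of the PRIMARY KEY, which implies NOT NULL → not nullable.
- priority: no NOT NULL constraint applies → nullable.
- carrier: UNIQUE does not imply NOT NULL → nullable.
- notes: CHECK does not forbid NULL (a CHECK constraint passes when its expression is NULL) → nullable.
- stock: CHECK does not forbid NULL (a CHECK constraint passes when its expression is NULL) → nullable.
- currency: part of the PRIMARY KEY, which implies NOT NULL → not nullable.
- weight: part of the PRIMARY KEY, which implies NOT NULL → not nullable.

priority, carrier, notes, stock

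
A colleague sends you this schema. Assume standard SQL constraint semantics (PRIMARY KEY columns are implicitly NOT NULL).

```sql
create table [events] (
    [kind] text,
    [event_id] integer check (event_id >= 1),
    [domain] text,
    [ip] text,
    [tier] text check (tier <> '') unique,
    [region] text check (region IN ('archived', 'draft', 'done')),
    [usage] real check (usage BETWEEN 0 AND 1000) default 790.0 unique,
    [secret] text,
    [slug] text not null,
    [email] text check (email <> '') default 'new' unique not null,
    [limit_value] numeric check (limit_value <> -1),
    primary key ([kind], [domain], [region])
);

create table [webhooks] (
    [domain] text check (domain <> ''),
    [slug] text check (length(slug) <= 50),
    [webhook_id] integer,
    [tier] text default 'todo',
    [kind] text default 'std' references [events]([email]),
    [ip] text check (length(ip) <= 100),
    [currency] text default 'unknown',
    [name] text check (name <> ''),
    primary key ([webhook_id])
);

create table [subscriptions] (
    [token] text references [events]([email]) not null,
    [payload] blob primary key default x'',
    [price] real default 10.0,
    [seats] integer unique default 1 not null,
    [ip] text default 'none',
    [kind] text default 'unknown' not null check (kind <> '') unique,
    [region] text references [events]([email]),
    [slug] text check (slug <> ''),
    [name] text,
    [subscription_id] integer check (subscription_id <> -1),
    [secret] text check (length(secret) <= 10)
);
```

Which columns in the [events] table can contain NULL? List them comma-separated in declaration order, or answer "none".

event_id, ip, tier, usage, secret, limit_value

- kind: part of the PRIMARY KEY, which implies NOT NULL → not nullable.
- event_id: CHECK does not forbid NULL (a CHECK constraint passes when its expression is NULL) → nullable.
- domain: part of the PRIMARY KEY, which implies NOT NULL → not nullable.
- ip: no NOT NULL constraint applies → nullable.
- tier: CHECK does not forbid NULL (a CHECK constraint passes when its expression is NULL) → nullable.
- region: part of the PRIMARY KEY, which implies NOT NULL → not nullable.
- usage: CHECK does not forbid NULL (a CHECK constraint passes when its expression is NULL) → nullable.
- secret: no NOT NULL constraint applies → nullable.
- slug: declared NOT NULL → not nullable.
- email: declared NOT NULL → not nullable.
- limit_value: CHECK does not forbid NULL (a CHECK constraint passes when its expression is NULL) → nullable.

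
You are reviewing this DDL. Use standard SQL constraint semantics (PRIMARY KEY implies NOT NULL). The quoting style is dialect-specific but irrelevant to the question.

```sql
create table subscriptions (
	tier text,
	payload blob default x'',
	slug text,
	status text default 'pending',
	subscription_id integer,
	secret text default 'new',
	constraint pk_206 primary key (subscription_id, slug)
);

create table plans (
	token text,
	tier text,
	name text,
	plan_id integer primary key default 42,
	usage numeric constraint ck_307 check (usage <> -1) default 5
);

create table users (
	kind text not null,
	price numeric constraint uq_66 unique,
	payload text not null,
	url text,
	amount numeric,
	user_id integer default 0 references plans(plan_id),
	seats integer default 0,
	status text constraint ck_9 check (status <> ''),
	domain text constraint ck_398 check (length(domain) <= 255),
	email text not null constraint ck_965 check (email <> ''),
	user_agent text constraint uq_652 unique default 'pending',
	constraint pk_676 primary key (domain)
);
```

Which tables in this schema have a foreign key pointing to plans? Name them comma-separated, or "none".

users

- users.user_id references plans(plan_id).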